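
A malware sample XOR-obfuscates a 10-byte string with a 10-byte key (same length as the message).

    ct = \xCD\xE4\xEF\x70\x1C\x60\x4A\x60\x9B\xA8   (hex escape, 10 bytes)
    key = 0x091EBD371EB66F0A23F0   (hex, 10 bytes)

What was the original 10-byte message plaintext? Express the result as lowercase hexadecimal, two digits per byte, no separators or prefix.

byte 0: cd XOR 09 = c4
byte 1: e4 XOR 1e = fa
byte 2: ef XOR bd = 52
byte 3: 70 XOR 37 = 47
byte 4: 1c XOR 1e = 02
byte 5: 60 XOR b6 = d6
byte 6: 4a XOR 6f = 25
byte 7: 60 XOR 0a = 6a
byte 8: 9b XOR 23 = b8
byte 9: a8 XOR f0 = 58

c4fa524702d6256ab858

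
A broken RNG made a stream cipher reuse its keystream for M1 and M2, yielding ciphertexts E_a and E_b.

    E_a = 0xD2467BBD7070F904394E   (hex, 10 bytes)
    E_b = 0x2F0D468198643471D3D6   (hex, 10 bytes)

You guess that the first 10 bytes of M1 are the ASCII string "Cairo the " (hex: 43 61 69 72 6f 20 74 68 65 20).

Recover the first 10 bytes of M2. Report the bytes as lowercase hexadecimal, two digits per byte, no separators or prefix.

First, E_a ⊕ E_b = (M1 ⊕ K) ⊕ (M2 ⊕ K) = M1 ⊕ M2, so the key drops out. Then M2 = (M1 ⊕ M2) ⊕ M1 over the first 10 bytes.
byte 0: (d2 XOR 2f) XOR 43 = fd XOR 43 = be
byte 1: (46 XOR 0d) XOR 61 = 4b XOR 61 = 2a
byte 2: (7b XOR 46) XOR 69 = 3d XOR 69 = 54
byte 3: (bd XOR 81) XOR 72 = 3c XOR 72 = 4e
byte 4: (70 XOR 98) XOR 6f = e8 XOR 6f = 87
byte 5: (70 XOR 64) XOR 20 = 14 XOR 20 = 34
byte 6: (f9 XOR 34) XOR 74 = cd XOR 74 = b9
byte 7: (04 XOR 71) XOR 68 = 75 XOR 68 = 1d
byte 8: (39 XOR d3) XOR 65 = ea XOR 65 = 8f
byte 9: (4e XOR d6) XOR 20 = 98 XOR 20 = b8

be2a544e8734b91d8fb8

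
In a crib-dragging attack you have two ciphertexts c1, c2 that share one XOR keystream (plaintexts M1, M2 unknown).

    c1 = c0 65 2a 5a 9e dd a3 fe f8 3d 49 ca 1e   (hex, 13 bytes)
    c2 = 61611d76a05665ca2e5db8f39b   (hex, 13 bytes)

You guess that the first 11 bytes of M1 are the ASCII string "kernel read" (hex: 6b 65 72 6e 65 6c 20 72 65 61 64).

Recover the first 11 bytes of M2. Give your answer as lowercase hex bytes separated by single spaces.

ca 61 45 42 5b e7 e6 46 b3 01 95

First, c1 ⊕ c2 = (M1 ⊕ K) ⊕ (M2 ⊕ K) = M1 ⊕ M2, so the key drops out. Then M2 = (M1 ⊕ M2) ⊕ M1 over the first 11 bytes.
byte 0: (c0 XOR 61) XOR 6b = a1 XOR 6b = ca
byte 1: (65 XOR 61) XOR 65 = 04 XOR 65 = 61
byte 2: (2a XOR 1d) XOR 72 = 37 XOR 72 = 45
byte 3: (5a XOR 76) XOR 6e = 2c XOR 6e = 42
byte 4: (9e XOR a0) XOR 65 = 3e XOR 65 = 5b
byte 5: (dd XOR 56) XOR 6c = 8b XOR 6c = e7
byte 6: (a3 XOR 65) XOR 20 = c6 XOR 20 = e6
byte 7: (fe XOR ca) XOR 72 = 34 XOR 72 = 46
byte 8: (f8 XOR 2e) XOR 65 = d6 XOR 65 = b3
byte 9: (3d XOR 5d) XOR 61 = 60 XOR 61 = 01
byte 10: (49 XOR b8) XOR 64 = f1 XOR 64 = 95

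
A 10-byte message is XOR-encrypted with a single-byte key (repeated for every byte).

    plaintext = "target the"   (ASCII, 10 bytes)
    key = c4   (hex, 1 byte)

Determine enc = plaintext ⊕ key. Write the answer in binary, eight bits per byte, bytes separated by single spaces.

The 1-byte key repeats, so the effective keystream is c4 c4 c4 c4 c4 c4 c4 c4 c4 c4.
byte 0: 74 ⊕ c4 = b0
byte 1: 61 ⊕ c4 = a5
byte 2: 72 ⊕ c4 = b6
byte 3: 67 ⊕ c4 = a3
byte 4: 65 ⊕ c4 = a1
byte 5: 74 ⊕ c4 = b0
byte 6: 20 ⊕ c4 = e4
byte 7: 74 ⊕ c4 = b0
byte 8: 68 ⊕ c4 = ac
byte 9: 65 ⊕ c4 = a1

10110000 10100101 10110110 10100011 10100001 10110000 11100100 10110000 10101100 10100001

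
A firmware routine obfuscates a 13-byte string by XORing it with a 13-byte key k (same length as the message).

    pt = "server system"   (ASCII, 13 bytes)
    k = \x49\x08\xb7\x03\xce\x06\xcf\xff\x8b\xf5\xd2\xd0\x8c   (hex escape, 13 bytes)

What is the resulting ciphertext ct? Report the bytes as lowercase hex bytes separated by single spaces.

3a 6d c5 75 ab 74 ef 8c f2 86 a6 b5 e1

XOR is its own inverse, so applying the key byte-wise gives the result directly.
byte 0: 73 ^ 49 = 3a
byte 1: 65 ^ 08 = 6d
byte 2: 72 ^ b7 = c5
byte 3: 76 ^ 03 = 75
byte 4: 65 ^ ce = ab
byte 5: 72 ^ 06 = 74
byte 6: 20 ^ cf = ef
byte 7: 73 ^ ff = 8c
byte 8: 79 ^ 8b = f2
byte 9: 73 ^ f5 = 86
byte 10: 74 ^ d2 = a6
byte 11: 65 ^ d0 = b5
byte 12: 6d ^ 8c = e1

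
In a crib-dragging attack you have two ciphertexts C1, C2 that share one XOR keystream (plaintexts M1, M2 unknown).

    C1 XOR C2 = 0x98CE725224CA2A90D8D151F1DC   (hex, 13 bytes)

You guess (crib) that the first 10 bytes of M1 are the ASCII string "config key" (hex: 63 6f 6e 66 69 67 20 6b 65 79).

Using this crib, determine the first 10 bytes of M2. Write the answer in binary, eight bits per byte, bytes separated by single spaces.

Since C1 ⊕ C2 = M1 ⊕ M2, XORing with the guessed M1 bytes yields the corresponding M2 bytes: M2 = (C1 ⊕ C2) ⊕ M1.
152 XOR  99 = 251
206 XOR 111 = 161
114 XOR 110 =  28
 82 XOR 102 =  52
 36 XOR 105 =  77
202 XOR 103 = 173
 42 XOR  32 =  10
144 XOR 107 = 251
216 XOR 101 = 189
209 XOR 121 = 168

11111011 10100001 00011100 00110100 01001101 10101101 00001010 11111011 10111101 10101000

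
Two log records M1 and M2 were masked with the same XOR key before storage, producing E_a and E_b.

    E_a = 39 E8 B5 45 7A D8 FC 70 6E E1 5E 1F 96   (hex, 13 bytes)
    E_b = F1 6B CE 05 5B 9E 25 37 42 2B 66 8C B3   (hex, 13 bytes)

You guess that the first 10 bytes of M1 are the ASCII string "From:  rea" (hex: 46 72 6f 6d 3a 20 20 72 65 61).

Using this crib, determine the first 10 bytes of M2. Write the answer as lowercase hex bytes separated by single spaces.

First, E_a ⊕ E_b = (M1 ⊕ K) ⊕ (M2 ⊕ K) = M1 ⊕ M2, so the key drops out. Then M2 = (M1 ⊕ M2) ⊕ M1 over the first 10 bytes.
byte 0: (39 ⊕ f1) ⊕ 46 = c8 ⊕ 46 = 8e
byte 1: (e8 ⊕ 6b) ⊕ 72 = 83 ⊕ 72 = f1
byte 2: (b5 ⊕ ce) ⊕ 6f = 7b ⊕ 6f = 14
byte 3: (45 ⊕ 05) ⊕ 6d = 40 ⊕ 6d = 2d
byte 4: (7a ⊕ 5b) ⊕ 3a = 21 ⊕ 3a = 1b
byte 5: (d8 ⊕ 9e) ⊕ 20 = 46 ⊕ 20 = 66
byte 6: (fc ⊕ 25) ⊕ 20 = d9 ⊕ 20 = f9
byte 7: (70 ⊕ 37) ⊕ 72 = 47 ⊕ 72 = 35
byte 8: (6e ⊕ 42) ⊕ 65 = 2c ⊕ 65 = 49
byte 9: (e1 ⊕ 2b) ⊕ 61 = ca ⊕ 61 = ab

8e f1 14 2d 1b 66 f9 35 49 ab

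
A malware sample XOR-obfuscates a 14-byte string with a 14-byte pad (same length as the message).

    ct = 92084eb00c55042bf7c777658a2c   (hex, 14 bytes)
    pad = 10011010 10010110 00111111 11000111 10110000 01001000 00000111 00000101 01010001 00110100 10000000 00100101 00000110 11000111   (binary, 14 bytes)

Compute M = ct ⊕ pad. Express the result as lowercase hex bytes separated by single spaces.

byte 0: 92 xor 9a = 08
byte 1: 08 xor 96 = 9e
byte 2: 4e xor 3f = 71
byte 3: b0 xor c7 = 77
byte 4: 0c xor b0 = bc
byte 5: 55 xor 48 = 1d
byte 6: 04 xor 07 = 03
byte 7: 2b xor 05 = 2e
byte 8: f7 xor 51 = a6
byte 9: c7 xor 34 = f3
byte 10: 77 xor 80 = f7
byte 11: 65 xor 25 = 40
byte 12: 8a xor 06 = 8c
byte 13: 2c xor c7 = eb

08 9e 71 77 bc 1d 03 2e a6 f3 f7 40 8c eb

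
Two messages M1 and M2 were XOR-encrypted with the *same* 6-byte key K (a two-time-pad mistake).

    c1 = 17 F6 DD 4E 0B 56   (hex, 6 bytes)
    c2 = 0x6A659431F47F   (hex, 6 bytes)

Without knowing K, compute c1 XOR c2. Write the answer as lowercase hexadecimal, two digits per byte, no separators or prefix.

7d93497fff29

c1 ⊕ c2 = (M1 ⊕ K) ⊕ (M2 ⊕ K) = M1 ⊕ M2 — the shared key cancels under XOR.
00010111 XOR 01101010 = 01111101
11110110 XOR 01100101 = 10010011
11011101 XOR 10010100 = 01001001
01001110 XOR 00110001 = 01111111
00001011 XOR 11110100 = 11111111
01010110 XOR 01111111 = 00101001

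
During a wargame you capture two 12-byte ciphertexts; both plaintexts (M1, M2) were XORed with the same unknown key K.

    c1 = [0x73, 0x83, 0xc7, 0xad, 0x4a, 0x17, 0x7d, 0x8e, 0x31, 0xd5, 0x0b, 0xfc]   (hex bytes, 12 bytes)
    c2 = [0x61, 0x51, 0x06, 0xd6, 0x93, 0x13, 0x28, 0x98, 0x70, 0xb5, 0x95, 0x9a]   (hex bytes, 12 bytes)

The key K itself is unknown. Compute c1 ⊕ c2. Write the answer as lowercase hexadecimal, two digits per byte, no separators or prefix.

12d2c17bd904551641609e66

c1 ⊕ c2 = (M1 ⊕ K) ⊕ (M2 ⊕ K) = M1 ⊕ M2 — the shared key cancels under XOR.
73 ^ 61 = 12
83 ^ 51 = d2
c7 ^ 06 = c1
ad ^ d6 = 7b
4a ^ 93 = d9
17 ^ 13 = 04
7d ^ 28 = 55
8e ^ 98 = 16
31 ^ 70 = 41
d5 ^ b5 = 60
0b ^ 95 = 9e
fc ^ 9a = 66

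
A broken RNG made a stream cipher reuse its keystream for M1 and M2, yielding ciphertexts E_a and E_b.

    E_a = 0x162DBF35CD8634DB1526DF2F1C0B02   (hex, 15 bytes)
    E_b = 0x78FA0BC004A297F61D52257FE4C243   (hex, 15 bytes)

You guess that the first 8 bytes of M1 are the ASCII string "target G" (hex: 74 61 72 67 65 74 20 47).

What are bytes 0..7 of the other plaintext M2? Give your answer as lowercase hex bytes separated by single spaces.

First, E_a ⊕ E_b = (M1 ⊕ K) ⊕ (M2 ⊕ K) = M1 ⊕ M2, so the key drops out. Then M2 = (M1 ⊕ M2) ⊕ M1 over the first 8 bytes.
byte 0: (16 ⊕ 78) ⊕ 74 = 6e ⊕ 74 = 1a
byte 1: (2d ⊕ fa) ⊕ 61 = d7 ⊕ 61 = b6
byte 2: (bf ⊕ 0b) ⊕ 72 = b4 ⊕ 72 = c6
byte 3: (35 ⊕ c0) ⊕ 67 = f5 ⊕ 67 = 92
byte 4: (cd ⊕ 04) ⊕ 65 = c9 ⊕ 65 = ac
byte 5: (86 ⊕ a2) ⊕ 74 = 24 ⊕ 74 = 50
byte 6: (34 ⊕ 97) ⊕ 20 = a3 ⊕ 20 = 83
byte 7: (db ⊕ f6) ⊕ 47 = 2d ⊕ 47 = 6a

1a b6 c6 92 ac 50 83 6a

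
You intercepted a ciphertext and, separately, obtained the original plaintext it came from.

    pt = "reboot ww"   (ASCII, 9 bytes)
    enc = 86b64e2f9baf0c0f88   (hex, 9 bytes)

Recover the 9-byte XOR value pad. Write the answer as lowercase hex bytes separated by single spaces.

Since enc = pt ⊕ pad, XORing both sides with pt gives pad = pt ⊕ enc.
72 ⊕ 86 = f4
65 ⊕ b6 = d3
62 ⊕ 4e = 2c
6f ⊕ 2f = 40
6f ⊕ 9b = f4
74 ⊕ af = db
20 ⊕ 0c = 2c
77 ⊕ 0f = 78
77 ⊕ 88 = ff

f4 d3 2c 40 f4 db 2c 78 ff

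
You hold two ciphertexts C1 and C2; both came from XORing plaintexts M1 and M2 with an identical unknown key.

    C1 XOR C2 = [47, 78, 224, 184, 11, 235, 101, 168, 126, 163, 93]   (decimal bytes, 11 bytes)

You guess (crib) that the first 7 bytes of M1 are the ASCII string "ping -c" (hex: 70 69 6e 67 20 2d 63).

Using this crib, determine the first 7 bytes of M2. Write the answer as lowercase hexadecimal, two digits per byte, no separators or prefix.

Since C1 ⊕ C2 = M1 ⊕ M2, XORing with the guessed M1 bytes yields the corresponding M2 bytes: M2 = (C1 ⊕ C2) ⊕ M1.
00101111 ⊕ 01110000 = 01011111
01001110 ⊕ 01101001 = 00100111
11100000 ⊕ 01101110 = 10001110
10111000 ⊕ 01100111 = 11011111
00001011 ⊕ 00100000 = 00101011
11101011 ⊕ 00101101 = 11000110
01100101 ⊕ 01100011 = 00000110

5f278edf2bc606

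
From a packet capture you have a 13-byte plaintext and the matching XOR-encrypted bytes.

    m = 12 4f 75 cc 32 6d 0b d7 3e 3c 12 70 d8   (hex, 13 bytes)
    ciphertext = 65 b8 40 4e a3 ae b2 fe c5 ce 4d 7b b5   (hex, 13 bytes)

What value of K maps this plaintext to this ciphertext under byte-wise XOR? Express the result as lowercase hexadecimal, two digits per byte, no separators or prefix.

77f7358291c3b929fbf25f0b6d

Since ciphertext = m ⊕ K, XORing both sides with m gives K = m ⊕ ciphertext.
12 ⊕ 65 = 77
4f ⊕ b8 = f7
75 ⊕ 40 = 35
cc ⊕ 4e = 82
32 ⊕ a3 = 91
6d ⊕ ae = c3
0b ⊕ b2 = b9
d7 ⊕ fe = 29
3e ⊕ c5 = fb
3c ⊕ ce = f2
12 ⊕ 4d = 5f
70 ⊕ 7b = 0b
d8 ⊕ b5 = 6d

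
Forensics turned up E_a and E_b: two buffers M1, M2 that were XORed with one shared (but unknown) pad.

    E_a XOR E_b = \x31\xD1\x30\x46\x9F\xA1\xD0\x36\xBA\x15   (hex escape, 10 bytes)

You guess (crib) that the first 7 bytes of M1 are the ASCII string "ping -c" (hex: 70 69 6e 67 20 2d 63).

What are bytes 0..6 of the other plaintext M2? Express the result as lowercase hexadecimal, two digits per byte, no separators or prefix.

41b85e21bf8cb3

Since E_a ⊕ E_b = M1 ⊕ M2, XORing with the guessed M1 bytes yields the corresponding M2 bytes: M2 = (E_a ⊕ E_b) ⊕ M1.
31 XOR 70 = 41
d1 XOR 69 = b8
30 XOR 6e = 5e
46 XOR 67 = 21
9f XOR 20 = bf
a1 XOR 2d = 8c
d0 XOR 63 = b3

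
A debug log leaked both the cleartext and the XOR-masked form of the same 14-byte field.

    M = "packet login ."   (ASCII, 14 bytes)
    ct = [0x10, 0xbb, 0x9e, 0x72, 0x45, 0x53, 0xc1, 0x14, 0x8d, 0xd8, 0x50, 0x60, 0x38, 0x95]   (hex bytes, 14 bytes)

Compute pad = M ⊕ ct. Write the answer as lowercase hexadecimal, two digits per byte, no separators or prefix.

Since ct = M ⊕ pad, XORing both sides with M gives pad = M ⊕ ct.
01110000 xor 00010000 = 01100000
01100001 xor 10111011 = 11011010
01100011 xor 10011110 = 11111101
01101011 xor 01110010 = 00011001
01100101 xor 01000101 = 00100000
01110100 xor 01010011 = 00100111
00100000 xor 11000001 = 11100001
01101100 xor 00010100 = 01111000
01101111 xor 10001101 = 11100010
01100111 xor 11011000 = 10111111
01101001 xor 01010000 = 00111001
01101110 xor 01100000 = 00001110
00100000 xor 00111000 = 00011000
00101110 xor 10010101 = 10111011

60dafd192027e178e2bf390e18bb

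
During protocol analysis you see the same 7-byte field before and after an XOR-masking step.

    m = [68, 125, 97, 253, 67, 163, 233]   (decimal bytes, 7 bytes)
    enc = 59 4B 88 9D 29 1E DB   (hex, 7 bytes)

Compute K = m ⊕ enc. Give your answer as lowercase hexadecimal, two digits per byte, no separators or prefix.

1d36e9606abd32

Since enc = m ⊕ K, XORing both sides with m gives K = m ⊕ enc.
byte 0: 01000100 XOR 01011001 = 00011101
byte 1: 01111101 XOR 01001011 = 00110110
byte 2: 01100001 XOR 10001000 = 11101001
byte 3: 11111101 XOR 10011101 = 01100000
byte 4: 01000011 XOR 00101001 = 01101010
byte 5: 10100011 XOR 00011110 = 10111101
byte 6: 11101001 XOR 11011011 = 00110010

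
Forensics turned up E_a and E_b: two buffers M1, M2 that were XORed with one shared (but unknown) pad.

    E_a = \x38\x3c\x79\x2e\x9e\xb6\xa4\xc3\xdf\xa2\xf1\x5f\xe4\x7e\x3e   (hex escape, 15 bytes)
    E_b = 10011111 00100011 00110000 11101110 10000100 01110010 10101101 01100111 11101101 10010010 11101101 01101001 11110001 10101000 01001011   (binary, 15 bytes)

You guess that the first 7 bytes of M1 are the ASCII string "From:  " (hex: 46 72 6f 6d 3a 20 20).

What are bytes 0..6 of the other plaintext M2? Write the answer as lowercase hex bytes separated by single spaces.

First, E_a ⊕ E_b = (M1 ⊕ K) ⊕ (M2 ⊕ K) = M1 ⊕ M2, so the key drops out. Then M2 = (M1 ⊕ M2) ⊕ M1 over the first 7 bytes.
byte 0: (38 ⊕ 9f) ⊕ 46 = a7 ⊕ 46 = e1
byte 1: (3c ⊕ 23) ⊕ 72 = 1f ⊕ 72 = 6d
byte 2: (79 ⊕ 30) ⊕ 6f = 49 ⊕ 6f = 26
byte 3: (2e ⊕ ee) ⊕ 6d = c0 ⊕ 6d = ad
byte 4: (9e ⊕ 84) ⊕ 3a = 1a ⊕ 3a = 20
byte 5: (b6 ⊕ 72) ⊕ 20 = c4 ⊕ 20 = e4
byte 6: (a4 ⊕ ad) ⊕ 20 = 09 ⊕ 20 = 29

e1 6d 26 ad 20 e4 29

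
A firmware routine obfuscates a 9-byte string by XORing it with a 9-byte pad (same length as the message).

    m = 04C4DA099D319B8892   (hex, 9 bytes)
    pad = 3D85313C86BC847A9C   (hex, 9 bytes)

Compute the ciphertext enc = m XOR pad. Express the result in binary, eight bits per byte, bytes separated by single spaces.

00111001 01000001 11101011 00110101 00011011 10001101 00011111 11110010 00001110

XOR is its own inverse, so applying the key byte-wise gives the result directly.
byte 0: 04 ^ 3d = 39
byte 1: c4 ^ 85 = 41
byte 2: da ^ 31 = eb
byte 3: 09 ^ 3c = 35
byte 4: 9d ^ 86 = 1b
byte 5: 31 ^ bc = 8d
byte 6: 9b ^ 84 = 1f
byte 7: 88 ^ 7a = f2
byte 8: 92 ^ 9c = 0e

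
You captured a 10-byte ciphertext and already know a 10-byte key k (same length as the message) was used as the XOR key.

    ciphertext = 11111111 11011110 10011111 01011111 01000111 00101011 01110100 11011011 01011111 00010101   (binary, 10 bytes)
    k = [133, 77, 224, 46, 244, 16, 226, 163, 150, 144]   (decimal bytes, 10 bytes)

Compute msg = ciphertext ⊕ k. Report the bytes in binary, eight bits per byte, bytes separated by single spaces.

XOR is its own inverse, so applying the key byte-wise gives the result directly.
ff ^ 85 = 7a
de ^ 4d = 93
9f ^ e0 = 7f
5f ^ 2e = 71
47 ^ f4 = b3
2b ^ 10 = 3b
74 ^ e2 = 96
db ^ a3 = 78
5f ^ 96 = c9
15 ^ 90 = 85

01111010 10010011 01111111 01110001 10110011 00111011 10010110 01111000 11001001 10000101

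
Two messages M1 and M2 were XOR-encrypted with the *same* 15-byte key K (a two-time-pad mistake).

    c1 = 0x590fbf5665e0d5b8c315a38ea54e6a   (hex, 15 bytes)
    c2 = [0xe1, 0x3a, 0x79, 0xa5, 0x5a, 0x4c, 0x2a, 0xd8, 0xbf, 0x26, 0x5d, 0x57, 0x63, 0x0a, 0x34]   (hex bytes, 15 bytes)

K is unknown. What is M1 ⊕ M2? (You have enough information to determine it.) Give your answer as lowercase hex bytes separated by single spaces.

c1 ⊕ c2 = (M1 ⊕ K) ⊕ (M2 ⊕ K) = M1 ⊕ M2 — the shared key cancels under XOR.
 89 ⊕ 225 = 184
 15 ⊕  58 =  53
191 ⊕ 121 = 198
 86 ⊕ 165 = 243
101 ⊕  90 =  63
224 ⊕  76 = 172
213 ⊕  42 = 255
184 ⊕ 216 =  96
195 ⊕ 191 = 124
 21 ⊕  38 =  51
163 ⊕  93 = 254
142 ⊕  87 = 217
165 ⊕  99 = 198
 78 ⊕  10 =  68
106 ⊕  52 =  94

b8 35 c6 f3 3f ac ff 60 7c 33 fe d9 c6 44 5e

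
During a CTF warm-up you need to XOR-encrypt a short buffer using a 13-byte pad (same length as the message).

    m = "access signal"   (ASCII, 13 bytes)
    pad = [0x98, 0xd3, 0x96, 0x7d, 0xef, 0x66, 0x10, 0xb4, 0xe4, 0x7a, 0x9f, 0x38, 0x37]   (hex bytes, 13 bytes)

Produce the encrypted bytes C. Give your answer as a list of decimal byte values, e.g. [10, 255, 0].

XOR is its own inverse, so applying the key byte-wise gives the result directly.
01100001 ^ 10011000 = 11111001
01100011 ^ 11010011 = 10110000
01100011 ^ 10010110 = 11110101
01100101 ^ 01111101 = 00011000
01110011 ^ 11101111 = 10011100
01110011 ^ 01100110 = 00010101
00100000 ^ 00010000 = 00110000
01110011 ^ 10110100 = 11000111
01101001 ^ 11100100 = 10001101
01100111 ^ 01111010 = 00011101
01101110 ^ 10011111 = 11110001
01100001 ^ 00111000 = 01011001
01101100 ^ 00110111 = 01011011

[249, 176, 245, 24, 156, 21, 48, 199, 141, 29, 241, 89, 91]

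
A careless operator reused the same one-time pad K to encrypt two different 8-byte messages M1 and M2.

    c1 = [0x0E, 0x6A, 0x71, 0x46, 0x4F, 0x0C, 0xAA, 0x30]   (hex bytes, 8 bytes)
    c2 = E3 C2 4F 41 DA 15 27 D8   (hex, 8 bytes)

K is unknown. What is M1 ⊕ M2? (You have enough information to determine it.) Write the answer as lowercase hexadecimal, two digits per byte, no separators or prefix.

eda83e0795198de8

c1 ⊕ c2 = (M1 ⊕ K) ⊕ (M2 ⊕ K) = M1 ⊕ M2 — the shared key cancels under XOR.
0e xor e3 = ed
6a xor c2 = a8
71 xor 4f = 3e
46 xor 41 = 07
4f xor da = 95
0c xor 15 = 19
aa xor 27 = 8d
30 xor d8 = e8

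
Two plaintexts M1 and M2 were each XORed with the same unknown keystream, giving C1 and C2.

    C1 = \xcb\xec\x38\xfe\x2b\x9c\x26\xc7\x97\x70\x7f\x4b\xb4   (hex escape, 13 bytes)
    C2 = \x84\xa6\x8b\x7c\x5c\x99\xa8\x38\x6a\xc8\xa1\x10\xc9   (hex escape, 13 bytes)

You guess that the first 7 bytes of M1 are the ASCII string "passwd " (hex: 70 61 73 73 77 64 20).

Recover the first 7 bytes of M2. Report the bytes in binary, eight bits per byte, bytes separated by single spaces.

First, C1 ⊕ C2 = (M1 ⊕ K) ⊕ (M2 ⊕ K) = M1 ⊕ M2, so the key drops out. Then M2 = (M1 ⊕ M2) ⊕ M1 over the first 7 bytes.
byte 0: (cb ^ 84) ^ 70 = 4f ^ 70 = 3f
byte 1: (ec ^ a6) ^ 61 = 4a ^ 61 = 2b
byte 2: (38 ^ 8b) ^ 73 = b3 ^ 73 = c0
byte 3: (fe ^ 7c) ^ 73 = 82 ^ 73 = f1
byte 4: (2b ^ 5c) ^ 77 = 77 ^ 77 = 00
byte 5: (9c ^ 99) ^ 64 = 05 ^ 64 = 61
byte 6: (26 ^ a8) ^ 20 = 8e ^ 20 = ae

00111111 00101011 11000000 11110001 00000000 01100001 10101110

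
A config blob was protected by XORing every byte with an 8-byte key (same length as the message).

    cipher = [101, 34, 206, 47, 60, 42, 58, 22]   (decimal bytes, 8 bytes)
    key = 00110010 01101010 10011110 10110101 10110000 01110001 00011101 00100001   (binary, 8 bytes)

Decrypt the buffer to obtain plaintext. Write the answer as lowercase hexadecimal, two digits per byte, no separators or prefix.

XOR is its own inverse, so applying the key byte-wise gives the result directly.
byte 0: 65 XOR 32 = 57
byte 1: 22 XOR 6a = 48
byte 2: ce XOR 9e = 50
byte 3: 2f XOR b5 = 9a
byte 4: 3c XOR b0 = 8c
byte 5: 2a XOR 71 = 5b
byte 6: 3a XOR 1d = 27
byte 7: 16 XOR 21 = 37

5748509a8c5b2737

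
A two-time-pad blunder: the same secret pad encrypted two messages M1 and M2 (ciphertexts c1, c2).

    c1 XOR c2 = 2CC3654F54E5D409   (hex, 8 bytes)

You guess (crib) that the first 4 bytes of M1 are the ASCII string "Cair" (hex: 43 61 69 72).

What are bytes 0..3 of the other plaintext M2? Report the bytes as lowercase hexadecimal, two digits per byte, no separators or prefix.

Since c1 ⊕ c2 = M1 ⊕ M2, XORing with the guessed M1 bytes yields the corresponding M2 bytes: M2 = (c1 ⊕ c2) ⊕ M1.
00101100 ⊕ 01000011 = 01101111
11000011 ⊕ 01100001 = 10100010
01100101 ⊕ 01101001 = 00001100
01001111 ⊕ 01110010 = 00111101

6fa20c3d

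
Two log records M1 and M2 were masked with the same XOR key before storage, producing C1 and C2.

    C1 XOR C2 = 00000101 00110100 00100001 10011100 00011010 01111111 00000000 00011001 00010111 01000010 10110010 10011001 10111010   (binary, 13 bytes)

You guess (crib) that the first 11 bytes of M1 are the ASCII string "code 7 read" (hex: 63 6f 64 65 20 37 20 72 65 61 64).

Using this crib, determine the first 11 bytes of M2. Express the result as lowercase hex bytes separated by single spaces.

Since C1 ⊕ C2 = M1 ⊕ M2, XORing with the guessed M1 bytes yields the corresponding M2 bytes: M2 = (C1 ⊕ C2) ⊕ M1.
05 xor 63 = 66
34 xor 6f = 5b
21 xor 64 = 45
9c xor 65 = f9
1a xor 20 = 3a
7f xor 37 = 48
00 xor 20 = 20
19 xor 72 = 6b
17 xor 65 = 72
42 xor 61 = 23
b2 xor 64 = d6

66 5b 45 f9 3a 48 20 6b 72 23 d6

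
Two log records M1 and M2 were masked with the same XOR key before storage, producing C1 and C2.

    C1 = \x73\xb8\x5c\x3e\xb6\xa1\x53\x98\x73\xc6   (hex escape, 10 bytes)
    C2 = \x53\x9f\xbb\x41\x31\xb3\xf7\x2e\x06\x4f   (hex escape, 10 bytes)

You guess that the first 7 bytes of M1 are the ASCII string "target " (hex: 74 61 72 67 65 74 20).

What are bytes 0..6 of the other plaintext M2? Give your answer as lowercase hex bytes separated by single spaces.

First, C1 ⊕ C2 = (M1 ⊕ K) ⊕ (M2 ⊕ K) = M1 ⊕ M2, so the key drops out. Then M2 = (M1 ⊕ M2) ⊕ M1 over the first 7 bytes.
byte 0: (73 ^ 53) ^ 74 = 20 ^ 74 = 54
byte 1: (b8 ^ 9f) ^ 61 = 27 ^ 61 = 46
byte 2: (5c ^ bb) ^ 72 = e7 ^ 72 = 95
byte 3: (3e ^ 41) ^ 67 = 7f ^ 67 = 18
byte 4: (b6 ^ 31) ^ 65 = 87 ^ 65 = e2
byte 5: (a1 ^ b3) ^ 74 = 12 ^ 74 = 66
byte 6: (53 ^ f7) ^ 20 = a4 ^ 20 = 84

54 46 95 18 e2 66 84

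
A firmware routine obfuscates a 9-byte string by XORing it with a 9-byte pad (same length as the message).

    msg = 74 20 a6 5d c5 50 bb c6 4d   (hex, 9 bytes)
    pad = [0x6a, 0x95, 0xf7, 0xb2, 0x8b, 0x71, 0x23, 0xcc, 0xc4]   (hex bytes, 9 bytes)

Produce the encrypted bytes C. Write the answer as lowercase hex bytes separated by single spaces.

74 ^ 6a = 1e
20 ^ 95 = b5
a6 ^ f7 = 51
5d ^ b2 = ef
c5 ^ 8b = 4e
50 ^ 71 = 21
bb ^ 23 = 98
c6 ^ cc = 0a
4d ^ c4 = 89

1e b5 51 ef 4e 21 98 0a 89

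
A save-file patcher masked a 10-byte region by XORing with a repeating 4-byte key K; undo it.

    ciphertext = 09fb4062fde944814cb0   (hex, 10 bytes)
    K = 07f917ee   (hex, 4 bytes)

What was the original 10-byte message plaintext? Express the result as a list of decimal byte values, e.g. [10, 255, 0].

[14, 2, 87, 140, 250, 16, 83, 111, 75, 73]

The 4-byte key repeats, so the effective keystream is 07 f9 17 ee 07 f9 17 ee 07 f9.
byte 0: 09 xor 07 = 0e
byte 1: fb xor f9 = 02
byte 2: 40 xor 17 = 57
byte 3: 62 xor ee = 8c
byte 4: fd xor 07 = fa
byte 5: e9 xor f9 = 10
byte 6: 44 xor 17 = 53
byte 7: 81 xor ee = 6f
byte 8: 4c xor 07 = 4b
byte 9: b0 xor f9 = 49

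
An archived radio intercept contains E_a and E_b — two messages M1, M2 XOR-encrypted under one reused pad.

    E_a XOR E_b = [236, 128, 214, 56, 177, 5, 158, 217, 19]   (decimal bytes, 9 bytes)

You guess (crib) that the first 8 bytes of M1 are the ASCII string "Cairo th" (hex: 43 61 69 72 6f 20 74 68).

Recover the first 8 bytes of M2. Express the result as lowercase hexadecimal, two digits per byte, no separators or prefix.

Since E_a ⊕ E_b = M1 ⊕ M2, XORing with the guessed M1 bytes yields the corresponding M2 bytes: M2 = (E_a ⊕ E_b) ⊕ M1.
byte 0: ec XOR 43 = af
byte 1: 80 XOR 61 = e1
byte 2: d6 XOR 69 = bf
byte 3: 38 XOR 72 = 4a
byte 4: b1 XOR 6f = de
byte 5: 05 XOR 20 = 25
byte 6: 9e XOR 74 = ea
byte 7: d9 XOR 68 = b1

afe1bf4ade25eab1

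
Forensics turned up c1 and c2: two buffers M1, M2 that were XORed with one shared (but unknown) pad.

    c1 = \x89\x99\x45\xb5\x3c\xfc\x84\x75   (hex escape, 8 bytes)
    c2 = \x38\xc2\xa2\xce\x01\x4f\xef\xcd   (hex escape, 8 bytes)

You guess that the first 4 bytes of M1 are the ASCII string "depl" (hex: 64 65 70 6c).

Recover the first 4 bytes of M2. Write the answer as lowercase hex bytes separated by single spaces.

d5 3e 97 17

First, c1 ⊕ c2 = (M1 ⊕ K) ⊕ (M2 ⊕ K) = M1 ⊕ M2, so the key drops out. Then M2 = (M1 ⊕ M2) ⊕ M1 over the first 4 bytes.
byte 0: (89 ⊕ 38) ⊕ 64 = b1 ⊕ 64 = d5
byte 1: (99 ⊕ c2) ⊕ 65 = 5b ⊕ 65 = 3e
byte 2: (45 ⊕ a2) ⊕ 70 = e7 ⊕ 70 = 97
byte 3: (b5 ⊕ ce) ⊕ 6c = 7b ⊕ 6c = 17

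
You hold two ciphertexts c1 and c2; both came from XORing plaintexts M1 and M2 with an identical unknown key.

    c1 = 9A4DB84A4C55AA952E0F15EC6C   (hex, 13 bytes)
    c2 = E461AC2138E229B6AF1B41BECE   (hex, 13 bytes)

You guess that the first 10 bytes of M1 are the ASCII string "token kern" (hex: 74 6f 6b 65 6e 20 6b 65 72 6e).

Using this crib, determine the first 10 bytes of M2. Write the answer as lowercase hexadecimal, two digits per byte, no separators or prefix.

First, c1 ⊕ c2 = (M1 ⊕ K) ⊕ (M2 ⊕ K) = M1 ⊕ M2, so the key drops out. Then M2 = (M1 ⊕ M2) ⊕ M1 over the first 10 bytes.
byte 0: (9a ^ e4) ^ 74 = 7e ^ 74 = 0a
byte 1: (4d ^ 61) ^ 6f = 2c ^ 6f = 43
byte 2: (b8 ^ ac) ^ 6b = 14 ^ 6b = 7f
byte 3: (4a ^ 21) ^ 65 = 6b ^ 65 = 0e
byte 4: (4c ^ 38) ^ 6e = 74 ^ 6e = 1a
byte 5: (55 ^ e2) ^ 20 = b7 ^ 20 = 97
byte 6: (aa ^ 29) ^ 6b = 83 ^ 6b = e8
byte 7: (95 ^ b6) ^ 65 = 23 ^ 65 = 46
byte 8: (2e ^ af) ^ 72 = 81 ^ 72 = f3
byte 9: (0f ^ 1b) ^ 6e = 14 ^ 6e = 7a

0a437f0e1a97e846f37a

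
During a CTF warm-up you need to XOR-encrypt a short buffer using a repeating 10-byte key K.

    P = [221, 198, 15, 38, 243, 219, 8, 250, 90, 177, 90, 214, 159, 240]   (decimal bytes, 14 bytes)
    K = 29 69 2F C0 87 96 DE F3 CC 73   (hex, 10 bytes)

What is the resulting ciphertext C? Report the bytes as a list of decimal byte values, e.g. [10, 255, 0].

The 10-byte key repeats, so the effective keystream is 29 69 2f c0 87 96 de f3 cc 73 29 69 2f c0.
byte 0: 11011101 xor 00101001 = 11110100
byte 1: 11000110 xor 01101001 = 10101111
byte 2: 00001111 xor 00101111 = 00100000
byte 3: 00100110 xor 11000000 = 11100110
byte 4: 11110011 xor 10000111 = 01110100
byte 5: 11011011 xor 10010110 = 01001101
byte 6: 00001000 xor 11011110 = 11010110
byte 7: 11111010 xor 11110011 = 00001001
byte 8: 01011010 xor 11001100 = 10010110
byte 9: 10110001 xor 01110011 = 11000010
byte 10: 01011010 xor 00101001 = 01110011
byte 11: 11010110 xor 01101001 = 10111111
byte 12: 10011111 xor 00101111 = 10110000
byte 13: 11110000 xor 11000000 = 00110000

[244, 175, 32, 230, 116, 77, 214, 9, 150, 194, 115, 191, 176, 48]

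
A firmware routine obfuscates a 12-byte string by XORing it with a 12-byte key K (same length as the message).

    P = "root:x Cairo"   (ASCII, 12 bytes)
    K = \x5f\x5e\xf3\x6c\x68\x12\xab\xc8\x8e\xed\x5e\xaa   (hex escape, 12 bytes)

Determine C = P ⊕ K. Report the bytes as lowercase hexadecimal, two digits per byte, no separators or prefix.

01110010 ^ 01011111 = 00101101
01101111 ^ 01011110 = 00110001
01101111 ^ 11110011 = 10011100
01110100 ^ 01101100 = 00011000
00111010 ^ 01101000 = 01010010
01111000 ^ 00010010 = 01101010
00100000 ^ 10101011 = 10001011
01000011 ^ 11001000 = 10001011
01100001 ^ 10001110 = 11101111
01101001 ^ 11101101 = 10000100
01110010 ^ 01011110 = 00101100
01101111 ^ 10101010 = 11000101

2d319c18526a8b8bef842cc5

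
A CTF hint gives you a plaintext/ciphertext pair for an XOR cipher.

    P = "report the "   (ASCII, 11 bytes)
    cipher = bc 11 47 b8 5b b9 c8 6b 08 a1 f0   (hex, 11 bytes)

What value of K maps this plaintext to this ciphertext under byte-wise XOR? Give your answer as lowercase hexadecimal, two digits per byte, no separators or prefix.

ce7437d729cde81f60c4d0

Since cipher = P ⊕ K, XORing both sides with P gives K = P ⊕ cipher.
byte 0: 72 xor bc = ce
byte 1: 65 xor 11 = 74
byte 2: 70 xor 47 = 37
byte 3: 6f xor b8 = d7
byte 4: 72 xor 5b = 29
byte 5: 74 xor b9 = cd
byte 6: 20 xor c8 = e8
byte 7: 74 xor 6b = 1f
byte 8: 68 xor 08 = 60
byte 9: 65 xor a1 = c4
byte 10: 20 xor f0 = d0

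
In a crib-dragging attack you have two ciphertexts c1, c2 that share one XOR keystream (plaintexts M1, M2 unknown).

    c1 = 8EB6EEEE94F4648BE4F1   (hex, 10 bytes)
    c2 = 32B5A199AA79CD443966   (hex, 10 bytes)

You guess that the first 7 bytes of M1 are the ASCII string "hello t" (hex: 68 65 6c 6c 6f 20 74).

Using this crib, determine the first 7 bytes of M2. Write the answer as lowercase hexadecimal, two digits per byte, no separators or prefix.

First, c1 ⊕ c2 = (M1 ⊕ K) ⊕ (M2 ⊕ K) = M1 ⊕ M2, so the key drops out. Then M2 = (M1 ⊕ M2) ⊕ M1 over the first 7 bytes.
byte 0: (8e xor 32) xor 68 = bc xor 68 = d4
byte 1: (b6 xor b5) xor 65 = 03 xor 65 = 66
byte 2: (ee xor a1) xor 6c = 4f xor 6c = 23
byte 3: (ee xor 99) xor 6c = 77 xor 6c = 1b
byte 4: (94 xor aa) xor 6f = 3e xor 6f = 51
byte 5: (f4 xor 79) xor 20 = 8d xor 20 = ad
byte 6: (64 xor cd) xor 74 = a9 xor 74 = dd

d466231b51addd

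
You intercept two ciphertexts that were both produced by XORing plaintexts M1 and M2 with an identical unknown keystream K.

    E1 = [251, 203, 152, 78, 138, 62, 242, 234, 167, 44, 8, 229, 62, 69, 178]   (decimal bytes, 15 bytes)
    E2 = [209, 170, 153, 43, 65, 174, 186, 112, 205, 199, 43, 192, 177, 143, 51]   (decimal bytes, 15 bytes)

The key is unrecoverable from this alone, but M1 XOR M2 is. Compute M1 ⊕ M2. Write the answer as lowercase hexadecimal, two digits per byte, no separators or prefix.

E1 ⊕ E2 = (M1 ⊕ K) ⊕ (M2 ⊕ K) = M1 ⊕ M2 — the shared key cancels under XOR.
fb XOR d1 = 2a
cb XOR aa = 61
98 XOR 99 = 01
4e XOR 2b = 65
8a XOR 41 = cb
3e XOR ae = 90
f2 XOR ba = 48
ea XOR 70 = 9a
a7 XOR cd = 6a
2c XOR c7 = eb
08 XOR 2b = 23
e5 XOR c0 = 25
3e XOR b1 = 8f
45 XOR 8f = ca
b2 XOR 33 = 81

2a610165cb90489a6aeb23258fca81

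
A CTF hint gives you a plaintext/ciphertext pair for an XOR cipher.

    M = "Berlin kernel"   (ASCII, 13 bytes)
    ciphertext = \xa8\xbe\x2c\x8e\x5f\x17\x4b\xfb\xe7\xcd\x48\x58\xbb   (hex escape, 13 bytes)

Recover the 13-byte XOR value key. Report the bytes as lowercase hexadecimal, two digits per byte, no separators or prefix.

Since ciphertext = M ⊕ key, XORing both sides with M gives key = M ⊕ ciphertext.
 66 XOR 168 = 234
101 XOR 190 = 219
114 XOR  44 =  94
108 XOR 142 = 226
105 XOR  95 =  54
110 XOR  23 = 121
 32 XOR  75 = 107
107 XOR 251 = 144
101 XOR 231 = 130
114 XOR 205 = 191
110 XOR  72 =  38
101 XOR  88 =  61
108 XOR 187 = 215

eadb5ee236796b9082bf263dd7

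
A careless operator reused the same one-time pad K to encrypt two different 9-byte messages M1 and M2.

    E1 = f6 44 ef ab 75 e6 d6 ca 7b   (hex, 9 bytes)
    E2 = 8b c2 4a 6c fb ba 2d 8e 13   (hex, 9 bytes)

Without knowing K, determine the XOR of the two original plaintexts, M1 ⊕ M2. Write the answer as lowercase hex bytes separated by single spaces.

E1 ⊕ E2 = (M1 ⊕ K) ⊕ (M2 ⊕ K) = M1 ⊕ M2 — the shared key cancels under XOR.
byte 0: f6 xor 8b = 7d
byte 1: 44 xor c2 = 86
byte 2: ef xor 4a = a5
byte 3: ab xor 6c = c7
byte 4: 75 xor fb = 8e
byte 5: e6 xor ba = 5c
byte 6: d6 xor 2d = fb
byte 7: ca xor 8e = 44
byte 8: 7b xor 13 = 68

7d 86 a5 c7 8e 5c fb 44 68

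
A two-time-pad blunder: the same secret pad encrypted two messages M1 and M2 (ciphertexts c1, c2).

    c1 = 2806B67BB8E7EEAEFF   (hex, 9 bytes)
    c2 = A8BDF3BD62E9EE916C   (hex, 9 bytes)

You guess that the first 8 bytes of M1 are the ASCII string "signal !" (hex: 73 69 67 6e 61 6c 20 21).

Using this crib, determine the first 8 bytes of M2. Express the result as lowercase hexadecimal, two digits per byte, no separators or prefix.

First, c1 ⊕ c2 = (M1 ⊕ K) ⊕ (M2 ⊕ K) = M1 ⊕ M2, so the key drops out. Then M2 = (M1 ⊕ M2) ⊕ M1 over the first 8 bytes.
byte 0: (28 xor a8) xor 73 = 80 xor 73 = f3
byte 1: (06 xor bd) xor 69 = bb xor 69 = d2
byte 2: (b6 xor f3) xor 67 = 45 xor 67 = 22
byte 3: (7b xor bd) xor 6e = c6 xor 6e = a8
byte 4: (b8 xor 62) xor 61 = da xor 61 = bb
byte 5: (e7 xor e9) xor 6c = 0e xor 6c = 62
byte 6: (ee xor ee) xor 20 = 00 xor 20 = 20
byte 7: (ae xor 91) xor 21 = 3f xor 21 = 1e

f3d222a8bb62201e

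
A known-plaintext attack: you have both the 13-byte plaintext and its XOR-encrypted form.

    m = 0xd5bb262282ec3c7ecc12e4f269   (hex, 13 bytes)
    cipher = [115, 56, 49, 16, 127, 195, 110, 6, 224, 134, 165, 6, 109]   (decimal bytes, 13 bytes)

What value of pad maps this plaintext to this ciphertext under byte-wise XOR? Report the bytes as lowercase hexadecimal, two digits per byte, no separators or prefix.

Since cipher = m ⊕ pad, XORing both sides with m gives pad = m ⊕ cipher.
d5 ^ 73 = a6
bb ^ 38 = 83
26 ^ 31 = 17
22 ^ 10 = 32
82 ^ 7f = fd
ec ^ c3 = 2f
3c ^ 6e = 52
7e ^ 06 = 78
cc ^ e0 = 2c
12 ^ 86 = 94
e4 ^ a5 = 41
f2 ^ 06 = f4
69 ^ 6d = 04

a6831732fd2f52782c9441f404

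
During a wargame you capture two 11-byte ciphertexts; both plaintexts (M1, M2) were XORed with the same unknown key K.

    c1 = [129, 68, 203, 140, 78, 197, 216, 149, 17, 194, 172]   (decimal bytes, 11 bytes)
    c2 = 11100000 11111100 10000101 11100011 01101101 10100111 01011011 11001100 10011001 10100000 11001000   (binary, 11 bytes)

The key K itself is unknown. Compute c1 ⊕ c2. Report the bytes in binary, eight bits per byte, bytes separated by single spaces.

c1 ⊕ c2 = (M1 ⊕ K) ⊕ (M2 ⊕ K) = M1 ⊕ M2 — the shared key cancels under XOR.
byte 0: 129 xor 224 =  97
byte 1:  68 xor 252 = 184
byte 2: 203 xor 133 =  78
byte 3: 140 xor 227 = 111
byte 4:  78 xor 109 =  35
byte 5: 197 xor 167 =  98
byte 6: 216 xor  91 = 131
byte 7: 149 xor 204 =  89
byte 8:  17 xor 153 = 136
byte 9: 194 xor 160 =  98
byte 10: 172 xor 200 = 100

01100001 10111000 01001110 01101111 00100011 01100010 10000011 01011001 10001000 01100010 01100100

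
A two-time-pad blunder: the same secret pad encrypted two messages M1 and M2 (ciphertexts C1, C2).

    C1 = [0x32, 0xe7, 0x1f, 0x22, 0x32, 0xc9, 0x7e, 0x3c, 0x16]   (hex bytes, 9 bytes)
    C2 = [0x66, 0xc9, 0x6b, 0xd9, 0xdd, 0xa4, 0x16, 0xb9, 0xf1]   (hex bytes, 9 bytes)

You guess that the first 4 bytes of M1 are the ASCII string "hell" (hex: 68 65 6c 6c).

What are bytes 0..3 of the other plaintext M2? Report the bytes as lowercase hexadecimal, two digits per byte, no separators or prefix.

3c4b1897

First, C1 ⊕ C2 = (M1 ⊕ K) ⊕ (M2 ⊕ K) = M1 ⊕ M2, so the key drops out. Then M2 = (M1 ⊕ M2) ⊕ M1 over the first 4 bytes.
byte 0: (32 XOR 66) XOR 68 = 54 XOR 68 = 3c
byte 1: (e7 XOR c9) XOR 65 = 2e XOR 65 = 4b
byte 2: (1f XOR 6b) XOR 6c = 74 XOR 6c = 18
byte 3: (22 XOR d9) XOR 6c = fb XOR 6c = 97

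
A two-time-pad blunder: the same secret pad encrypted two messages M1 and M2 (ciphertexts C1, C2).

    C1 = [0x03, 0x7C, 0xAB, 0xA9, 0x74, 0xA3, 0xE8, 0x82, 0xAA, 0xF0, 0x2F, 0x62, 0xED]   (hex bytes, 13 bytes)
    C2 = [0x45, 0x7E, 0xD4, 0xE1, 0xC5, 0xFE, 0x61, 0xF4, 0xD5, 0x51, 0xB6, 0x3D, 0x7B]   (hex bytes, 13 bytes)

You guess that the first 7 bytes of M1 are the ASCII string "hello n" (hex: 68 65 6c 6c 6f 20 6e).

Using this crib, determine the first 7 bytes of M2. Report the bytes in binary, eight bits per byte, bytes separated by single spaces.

00101110 01100111 00010011 00100100 11011110 01111101 11100111

First, C1 ⊕ C2 = (M1 ⊕ K) ⊕ (M2 ⊕ K) = M1 ⊕ M2, so the key drops out. Then M2 = (M1 ⊕ M2) ⊕ M1 over the first 7 bytes.
byte 0: (03 XOR 45) XOR 68 = 46 XOR 68 = 2e
byte 1: (7c XOR 7e) XOR 65 = 02 XOR 65 = 67
byte 2: (ab XOR d4) XOR 6c = 7f XOR 6c = 13
byte 3: (a9 XOR e1) XOR 6c = 48 XOR 6c = 24
byte 4: (74 XOR c5) XOR 6f = b1 XOR 6f = de
byte 5: (a3 XOR fe) XOR 20 = 5d XOR 20 = 7d
byte 6: (e8 XOR 61) XOR 6e = 89 XOR 6e = e7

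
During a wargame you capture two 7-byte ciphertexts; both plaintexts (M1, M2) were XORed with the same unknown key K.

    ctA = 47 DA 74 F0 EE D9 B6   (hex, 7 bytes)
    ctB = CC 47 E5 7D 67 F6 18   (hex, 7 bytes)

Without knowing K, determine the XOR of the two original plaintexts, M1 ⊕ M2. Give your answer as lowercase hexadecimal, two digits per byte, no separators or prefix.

8b9d918d892fae

ctA ⊕ ctB = (M1 ⊕ K) ⊕ (M2 ⊕ K) = M1 ⊕ M2 — the shared key cancels under XOR.
47 XOR cc = 8b
da XOR 47 = 9d
74 XOR e5 = 91
f0 XOR 7d = 8d
ee XOR 67 = 89
d9 XOR f6 = 2f
b6 XOR 18 = ae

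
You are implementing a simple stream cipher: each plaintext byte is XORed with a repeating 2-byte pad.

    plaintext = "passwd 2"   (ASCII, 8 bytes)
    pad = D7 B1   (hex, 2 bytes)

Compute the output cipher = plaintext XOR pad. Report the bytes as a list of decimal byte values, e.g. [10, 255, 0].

The 2-byte key repeats, so the effective keystream is d7 b1 d7 b1 d7 b1 d7 b1.
byte 0: 112 ^ 215 = 167
byte 1:  97 ^ 177 = 208
byte 2: 115 ^ 215 = 164
byte 3: 115 ^ 177 = 194
byte 4: 119 ^ 215 = 160
byte 5: 100 ^ 177 = 213
byte 6:  32 ^ 215 = 247
byte 7:  50 ^ 177 = 131

[167, 208, 164, 194, 160, 213, 247, 131]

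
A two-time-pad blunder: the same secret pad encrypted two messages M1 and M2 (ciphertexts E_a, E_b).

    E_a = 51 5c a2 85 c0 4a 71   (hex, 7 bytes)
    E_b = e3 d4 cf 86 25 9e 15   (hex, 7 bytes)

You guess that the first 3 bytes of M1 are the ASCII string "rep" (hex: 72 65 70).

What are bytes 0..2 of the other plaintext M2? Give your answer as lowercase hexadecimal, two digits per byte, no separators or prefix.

First, E_a ⊕ E_b = (M1 ⊕ K) ⊕ (M2 ⊕ K) = M1 ⊕ M2, so the key drops out. Then M2 = (M1 ⊕ M2) ⊕ M1 over the first 3 bytes.
byte 0: (51 ^ e3) ^ 72 = b2 ^ 72 = c0
byte 1: (5c ^ d4) ^ 65 = 88 ^ 65 = ed
byte 2: (a2 ^ cf) ^ 70 = 6d ^ 70 = 1d

c0ed1d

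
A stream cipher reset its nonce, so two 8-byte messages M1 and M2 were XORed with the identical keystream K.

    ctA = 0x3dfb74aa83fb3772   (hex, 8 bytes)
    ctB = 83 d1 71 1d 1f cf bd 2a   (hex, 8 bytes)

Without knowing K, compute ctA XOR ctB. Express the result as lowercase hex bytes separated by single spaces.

ctA ⊕ ctB = (M1 ⊕ K) ⊕ (M2 ⊕ K) = M1 ⊕ M2 — the shared key cancels under XOR.
00111101 xor 10000011 = 10111110
11111011 xor 11010001 = 00101010
01110100 xor 01110001 = 00000101
10101010 xor 00011101 = 10110111
10000011 xor 00011111 = 10011100
11111011 xor 11001111 = 00110100
00110111 xor 10111101 = 10001010
01110010 xor 00101010 = 01011000

be 2a 05 b7 9c 34 8a 58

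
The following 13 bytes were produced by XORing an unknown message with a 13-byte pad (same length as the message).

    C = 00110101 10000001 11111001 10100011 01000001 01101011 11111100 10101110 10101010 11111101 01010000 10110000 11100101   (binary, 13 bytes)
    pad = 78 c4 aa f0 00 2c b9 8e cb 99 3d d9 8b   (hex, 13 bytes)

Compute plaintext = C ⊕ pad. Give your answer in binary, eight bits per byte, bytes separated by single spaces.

byte 0: 00110101 XOR 01111000 = 01001101
byte 1: 10000001 XOR 11000100 = 01000101
byte 2: 11111001 XOR 10101010 = 01010011
byte 3: 10100011 XOR 11110000 = 01010011
byte 4: 01000001 XOR 00000000 = 01000001
byte 5: 01101011 XOR 00101100 = 01000111
byte 6: 11111100 XOR 10111001 = 01000101
byte 7: 10101110 XOR 10001110 = 00100000
byte 8: 10101010 XOR 11001011 = 01100001
byte 9: 11111101 XOR 10011001 = 01100100
byte 10: 01010000 XOR 00111101 = 01101101
byte 11: 10110000 XOR 11011001 = 01101001
byte 12: 11100101 XOR 10001011 = 01101110

01001101 01000101 01010011 01010011 01000001 01000111 01000101 00100000 01100001 01100100 01101101 01101001 01101110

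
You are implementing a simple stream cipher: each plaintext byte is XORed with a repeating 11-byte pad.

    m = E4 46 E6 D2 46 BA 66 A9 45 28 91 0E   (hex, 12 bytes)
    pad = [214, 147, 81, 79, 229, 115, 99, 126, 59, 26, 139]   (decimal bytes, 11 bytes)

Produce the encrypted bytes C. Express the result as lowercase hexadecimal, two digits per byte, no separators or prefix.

32d5b79da3c905d77e321ad8

The 11-byte key repeats, so the effective keystream is d6 93 51 4f e5 73 63 7e 3b 1a 8b d6.
byte 0: 228 ^ 214 =  50
byte 1:  70 ^ 147 = 213
byte 2: 230 ^  81 = 183
byte 3: 210 ^  79 = 157
byte 4:  70 ^ 229 = 163
byte 5: 186 ^ 115 = 201
byte 6: 102 ^  99 =   5
byte 7: 169 ^ 126 = 215
byte 8:  69 ^  59 = 126
byte 9:  40 ^  26 =  50
byte 10: 145 ^ 139 =  26
byte 11:  14 ^ 214 = 216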